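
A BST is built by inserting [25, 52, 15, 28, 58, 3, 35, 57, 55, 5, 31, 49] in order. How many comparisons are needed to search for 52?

Search path for 52: 25 -> 52
Found: True
Comparisons: 2


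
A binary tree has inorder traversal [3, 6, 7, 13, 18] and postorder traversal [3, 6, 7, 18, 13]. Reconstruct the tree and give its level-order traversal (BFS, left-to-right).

Inorder:   [3, 6, 7, 13, 18]
Postorder: [3, 6, 7, 18, 13]
Algorithm: postorder visits root last, so walk postorder right-to-left;
each value is the root of the current inorder slice — split it at that
value, recurse on the right subtree first, then the left.
Recursive splits:
  root=13; inorder splits into left=[3, 6, 7], right=[18]
  root=18; inorder splits into left=[], right=[]
  root=7; inorder splits into left=[3, 6], right=[]
  root=6; inorder splits into left=[3], right=[]
  root=3; inorder splits into left=[], right=[]
Reconstructed level-order: [13, 7, 18, 6, 3]


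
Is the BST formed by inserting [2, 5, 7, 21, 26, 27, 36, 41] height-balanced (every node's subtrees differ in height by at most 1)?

Tree (level-order array): [2, None, 5, None, 7, None, 21, None, 26, None, 27, None, 36, None, 41]
Definition: a tree is height-balanced if, at every node, |h(left) - h(right)| <= 1 (empty subtree has height -1).
Bottom-up per-node check:
  node 41: h_left=-1, h_right=-1, diff=0 [OK], height=0
  node 36: h_left=-1, h_right=0, diff=1 [OK], height=1
  node 27: h_left=-1, h_right=1, diff=2 [FAIL (|-1-1|=2 > 1)], height=2
  node 26: h_left=-1, h_right=2, diff=3 [FAIL (|-1-2|=3 > 1)], height=3
  node 21: h_left=-1, h_right=3, diff=4 [FAIL (|-1-3|=4 > 1)], height=4
  node 7: h_left=-1, h_right=4, diff=5 [FAIL (|-1-4|=5 > 1)], height=5
  node 5: h_left=-1, h_right=5, diff=6 [FAIL (|-1-5|=6 > 1)], height=6
  node 2: h_left=-1, h_right=6, diff=7 [FAIL (|-1-6|=7 > 1)], height=7
Node 27 violates the condition: |-1 - 1| = 2 > 1.
Result: Not balanced


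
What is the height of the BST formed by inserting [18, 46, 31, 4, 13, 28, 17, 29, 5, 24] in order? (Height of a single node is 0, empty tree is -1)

Insertion order: [18, 46, 31, 4, 13, 28, 17, 29, 5, 24]
Tree (level-order array): [18, 4, 46, None, 13, 31, None, 5, 17, 28, None, None, None, None, None, 24, 29]
Compute height bottom-up (empty subtree = -1):
  height(5) = 1 + max(-1, -1) = 0
  height(17) = 1 + max(-1, -1) = 0
  height(13) = 1 + max(0, 0) = 1
  height(4) = 1 + max(-1, 1) = 2
  height(24) = 1 + max(-1, -1) = 0
  height(29) = 1 + max(-1, -1) = 0
  height(28) = 1 + max(0, 0) = 1
  height(31) = 1 + max(1, -1) = 2
  height(46) = 1 + max(2, -1) = 3
  height(18) = 1 + max(2, 3) = 4
Height = 4


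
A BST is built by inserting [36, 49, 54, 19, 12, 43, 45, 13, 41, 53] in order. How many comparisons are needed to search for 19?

Search path for 19: 36 -> 19
Found: True
Comparisons: 2


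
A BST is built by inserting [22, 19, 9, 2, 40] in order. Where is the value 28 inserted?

Starting tree (level order): [22, 19, 40, 9, None, None, None, 2]
Insertion path: 22 -> 40
Result: insert 28 as left child of 40
Final tree (level order): [22, 19, 40, 9, None, 28, None, 2]


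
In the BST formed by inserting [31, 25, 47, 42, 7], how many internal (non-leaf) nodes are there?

Tree built from: [31, 25, 47, 42, 7]
Tree (level-order array): [31, 25, 47, 7, None, 42]
Rule: An internal node has at least one child.
Per-node child counts:
  node 31: 2 child(ren)
  node 25: 1 child(ren)
  node 7: 0 child(ren)
  node 47: 1 child(ren)
  node 42: 0 child(ren)
Matching nodes: [31, 25, 47]
Count of internal (non-leaf) nodes: 3


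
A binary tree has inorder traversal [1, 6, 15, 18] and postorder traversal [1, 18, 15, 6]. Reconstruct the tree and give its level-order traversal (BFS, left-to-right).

Inorder:   [1, 6, 15, 18]
Postorder: [1, 18, 15, 6]
Algorithm: postorder visits root last, so walk postorder right-to-left;
each value is the root of the current inorder slice — split it at that
value, recurse on the right subtree first, then the left.
Recursive splits:
  root=6; inorder splits into left=[1], right=[15, 18]
  root=15; inorder splits into left=[], right=[18]
  root=18; inorder splits into left=[], right=[]
  root=1; inorder splits into left=[], right=[]
Reconstructed level-order: [6, 1, 15, 18]


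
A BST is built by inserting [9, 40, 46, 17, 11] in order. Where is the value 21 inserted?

Starting tree (level order): [9, None, 40, 17, 46, 11]
Insertion path: 9 -> 40 -> 17
Result: insert 21 as right child of 17
Final tree (level order): [9, None, 40, 17, 46, 11, 21]


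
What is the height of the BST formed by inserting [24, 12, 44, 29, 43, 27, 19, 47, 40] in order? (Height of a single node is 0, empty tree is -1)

Insertion order: [24, 12, 44, 29, 43, 27, 19, 47, 40]
Tree (level-order array): [24, 12, 44, None, 19, 29, 47, None, None, 27, 43, None, None, None, None, 40]
Compute height bottom-up (empty subtree = -1):
  height(19) = 1 + max(-1, -1) = 0
  height(12) = 1 + max(-1, 0) = 1
  height(27) = 1 + max(-1, -1) = 0
  height(40) = 1 + max(-1, -1) = 0
  height(43) = 1 + max(0, -1) = 1
  height(29) = 1 + max(0, 1) = 2
  height(47) = 1 + max(-1, -1) = 0
  height(44) = 1 + max(2, 0) = 3
  height(24) = 1 + max(1, 3) = 4
Height = 4


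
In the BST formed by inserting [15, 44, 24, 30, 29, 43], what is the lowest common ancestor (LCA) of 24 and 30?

Tree insertion order: [15, 44, 24, 30, 29, 43]
Tree (level-order array): [15, None, 44, 24, None, None, 30, 29, 43]
In a BST, the LCA of p=24, q=30 is the first node v on the
root-to-leaf path with p <= v <= q (go left if both < v, right if both > v).
Walk from root:
  at 15: both 24 and 30 > 15, go right
  at 44: both 24 and 30 < 44, go left
  at 24: 24 <= 24 <= 30, this is the LCA
LCA = 24


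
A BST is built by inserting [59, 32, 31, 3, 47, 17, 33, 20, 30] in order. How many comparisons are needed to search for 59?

Search path for 59: 59
Found: True
Comparisons: 1


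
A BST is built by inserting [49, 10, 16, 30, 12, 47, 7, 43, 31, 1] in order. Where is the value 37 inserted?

Starting tree (level order): [49, 10, None, 7, 16, 1, None, 12, 30, None, None, None, None, None, 47, 43, None, 31]
Insertion path: 49 -> 10 -> 16 -> 30 -> 47 -> 43 -> 31
Result: insert 37 as right child of 31
Final tree (level order): [49, 10, None, 7, 16, 1, None, 12, 30, None, None, None, None, None, 47, 43, None, 31, None, None, 37]


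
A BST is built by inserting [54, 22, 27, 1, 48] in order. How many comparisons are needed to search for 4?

Search path for 4: 54 -> 22 -> 1
Found: False
Comparisons: 3


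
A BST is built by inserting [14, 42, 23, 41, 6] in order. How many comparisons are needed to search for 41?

Search path for 41: 14 -> 42 -> 23 -> 41
Found: True
Comparisons: 4


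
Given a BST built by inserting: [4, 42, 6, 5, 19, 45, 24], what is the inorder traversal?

Tree insertion order: [4, 42, 6, 5, 19, 45, 24]
Tree (level-order array): [4, None, 42, 6, 45, 5, 19, None, None, None, None, None, 24]
Inorder traversal: [4, 5, 6, 19, 24, 42, 45]


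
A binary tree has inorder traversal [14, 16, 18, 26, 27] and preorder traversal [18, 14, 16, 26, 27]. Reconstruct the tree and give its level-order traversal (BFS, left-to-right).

Inorder:  [14, 16, 18, 26, 27]
Preorder: [18, 14, 16, 26, 27]
Algorithm: preorder visits root first, so consume preorder in order;
for each root, split the current inorder slice at that value into
left-subtree inorder and right-subtree inorder, then recurse.
Recursive splits:
  root=18; inorder splits into left=[14, 16], right=[26, 27]
  root=14; inorder splits into left=[], right=[16]
  root=16; inorder splits into left=[], right=[]
  root=26; inorder splits into left=[], right=[27]
  root=27; inorder splits into left=[], right=[]
Reconstructed level-order: [18, 14, 26, 16, 27]


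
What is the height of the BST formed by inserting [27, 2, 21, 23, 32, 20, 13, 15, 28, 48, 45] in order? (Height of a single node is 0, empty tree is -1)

Insertion order: [27, 2, 21, 23, 32, 20, 13, 15, 28, 48, 45]
Tree (level-order array): [27, 2, 32, None, 21, 28, 48, 20, 23, None, None, 45, None, 13, None, None, None, None, None, None, 15]
Compute height bottom-up (empty subtree = -1):
  height(15) = 1 + max(-1, -1) = 0
  height(13) = 1 + max(-1, 0) = 1
  height(20) = 1 + max(1, -1) = 2
  height(23) = 1 + max(-1, -1) = 0
  height(21) = 1 + max(2, 0) = 3
  height(2) = 1 + max(-1, 3) = 4
  height(28) = 1 + max(-1, -1) = 0
  height(45) = 1 + max(-1, -1) = 0
  height(48) = 1 + max(0, -1) = 1
  height(32) = 1 + max(0, 1) = 2
  height(27) = 1 + max(4, 2) = 5
Height = 5


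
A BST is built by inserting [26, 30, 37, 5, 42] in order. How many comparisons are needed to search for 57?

Search path for 57: 26 -> 30 -> 37 -> 42
Found: False
Comparisons: 4


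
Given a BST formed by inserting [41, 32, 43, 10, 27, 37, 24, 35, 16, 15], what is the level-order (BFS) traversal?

Tree insertion order: [41, 32, 43, 10, 27, 37, 24, 35, 16, 15]
Tree (level-order array): [41, 32, 43, 10, 37, None, None, None, 27, 35, None, 24, None, None, None, 16, None, 15]
BFS from the root, enqueuing left then right child of each popped node:
  queue [41] -> pop 41, enqueue [32, 43], visited so far: [41]
  queue [32, 43] -> pop 32, enqueue [10, 37], visited so far: [41, 32]
  queue [43, 10, 37] -> pop 43, enqueue [none], visited so far: [41, 32, 43]
  queue [10, 37] -> pop 10, enqueue [27], visited so far: [41, 32, 43, 10]
  queue [37, 27] -> pop 37, enqueue [35], visited so far: [41, 32, 43, 10, 37]
  queue [27, 35] -> pop 27, enqueue [24], visited so far: [41, 32, 43, 10, 37, 27]
  queue [35, 24] -> pop 35, enqueue [none], visited so far: [41, 32, 43, 10, 37, 27, 35]
  queue [24] -> pop 24, enqueue [16], visited so far: [41, 32, 43, 10, 37, 27, 35, 24]
  queue [16] -> pop 16, enqueue [15], visited so far: [41, 32, 43, 10, 37, 27, 35, 24, 16]
  queue [15] -> pop 15, enqueue [none], visited so far: [41, 32, 43, 10, 37, 27, 35, 24, 16, 15]
Result: [41, 32, 43, 10, 37, 27, 35, 24, 16, 15]


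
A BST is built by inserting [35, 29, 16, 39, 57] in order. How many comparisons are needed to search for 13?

Search path for 13: 35 -> 29 -> 16
Found: False
Comparisons: 3


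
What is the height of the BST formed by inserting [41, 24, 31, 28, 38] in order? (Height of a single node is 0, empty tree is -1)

Insertion order: [41, 24, 31, 28, 38]
Tree (level-order array): [41, 24, None, None, 31, 28, 38]
Compute height bottom-up (empty subtree = -1):
  height(28) = 1 + max(-1, -1) = 0
  height(38) = 1 + max(-1, -1) = 0
  height(31) = 1 + max(0, 0) = 1
  height(24) = 1 + max(-1, 1) = 2
  height(41) = 1 + max(2, -1) = 3
Height = 3


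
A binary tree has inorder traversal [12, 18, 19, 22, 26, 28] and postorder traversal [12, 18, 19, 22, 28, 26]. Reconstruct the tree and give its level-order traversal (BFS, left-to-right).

Inorder:   [12, 18, 19, 22, 26, 28]
Postorder: [12, 18, 19, 22, 28, 26]
Algorithm: postorder visits root last, so walk postorder right-to-left;
each value is the root of the current inorder slice — split it at that
value, recurse on the right subtree first, then the left.
Recursive splits:
  root=26; inorder splits into left=[12, 18, 19, 22], right=[28]
  root=28; inorder splits into left=[], right=[]
  root=22; inorder splits into left=[12, 18, 19], right=[]
  root=19; inorder splits into left=[12, 18], right=[]
  root=18; inorder splits into left=[12], right=[]
  root=12; inorder splits into left=[], right=[]
Reconstructed level-order: [26, 22, 28, 19, 18, 12]


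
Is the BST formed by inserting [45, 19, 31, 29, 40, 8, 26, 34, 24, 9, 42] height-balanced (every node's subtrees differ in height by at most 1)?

Tree (level-order array): [45, 19, None, 8, 31, None, 9, 29, 40, None, None, 26, None, 34, 42, 24]
Definition: a tree is height-balanced if, at every node, |h(left) - h(right)| <= 1 (empty subtree has height -1).
Bottom-up per-node check:
  node 9: h_left=-1, h_right=-1, diff=0 [OK], height=0
  node 8: h_left=-1, h_right=0, diff=1 [OK], height=1
  node 24: h_left=-1, h_right=-1, diff=0 [OK], height=0
  node 26: h_left=0, h_right=-1, diff=1 [OK], height=1
  node 29: h_left=1, h_right=-1, diff=2 [FAIL (|1--1|=2 > 1)], height=2
  node 34: h_left=-1, h_right=-1, diff=0 [OK], height=0
  node 42: h_left=-1, h_right=-1, diff=0 [OK], height=0
  node 40: h_left=0, h_right=0, diff=0 [OK], height=1
  node 31: h_left=2, h_right=1, diff=1 [OK], height=3
  node 19: h_left=1, h_right=3, diff=2 [FAIL (|1-3|=2 > 1)], height=4
  node 45: h_left=4, h_right=-1, diff=5 [FAIL (|4--1|=5 > 1)], height=5
Node 29 violates the condition: |1 - -1| = 2 > 1.
Result: Not balanced


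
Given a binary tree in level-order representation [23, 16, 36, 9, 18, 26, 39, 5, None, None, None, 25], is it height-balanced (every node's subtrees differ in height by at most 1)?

Tree (level-order array): [23, 16, 36, 9, 18, 26, 39, 5, None, None, None, 25]
Definition: a tree is height-balanced if, at every node, |h(left) - h(right)| <= 1 (empty subtree has height -1).
Bottom-up per-node check:
  node 5: h_left=-1, h_right=-1, diff=0 [OK], height=0
  node 9: h_left=0, h_right=-1, diff=1 [OK], height=1
  node 18: h_left=-1, h_right=-1, diff=0 [OK], height=0
  node 16: h_left=1, h_right=0, diff=1 [OK], height=2
  node 25: h_left=-1, h_right=-1, diff=0 [OK], height=0
  node 26: h_left=0, h_right=-1, diff=1 [OK], height=1
  node 39: h_left=-1, h_right=-1, diff=0 [OK], height=0
  node 36: h_left=1, h_right=0, diff=1 [OK], height=2
  node 23: h_left=2, h_right=2, diff=0 [OK], height=3
All nodes satisfy the balance condition.
Result: Balanced


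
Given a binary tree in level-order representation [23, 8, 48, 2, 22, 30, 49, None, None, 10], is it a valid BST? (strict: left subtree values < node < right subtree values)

Level-order array: [23, 8, 48, 2, 22, 30, 49, None, None, 10]
Validate using subtree bounds (lo, hi): at each node, require lo < value < hi,
then recurse left with hi=value and right with lo=value.
Preorder trace (stopping at first violation):
  at node 23 with bounds (-inf, +inf): OK
  at node 8 with bounds (-inf, 23): OK
  at node 2 with bounds (-inf, 8): OK
  at node 22 with bounds (8, 23): OK
  at node 10 with bounds (8, 22): OK
  at node 48 with bounds (23, +inf): OK
  at node 30 with bounds (23, 48): OK
  at node 49 with bounds (48, +inf): OK
No violation found at any node.
Result: Valid BST


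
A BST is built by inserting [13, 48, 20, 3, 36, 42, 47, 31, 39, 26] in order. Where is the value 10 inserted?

Starting tree (level order): [13, 3, 48, None, None, 20, None, None, 36, 31, 42, 26, None, 39, 47]
Insertion path: 13 -> 3
Result: insert 10 as right child of 3
Final tree (level order): [13, 3, 48, None, 10, 20, None, None, None, None, 36, 31, 42, 26, None, 39, 47]


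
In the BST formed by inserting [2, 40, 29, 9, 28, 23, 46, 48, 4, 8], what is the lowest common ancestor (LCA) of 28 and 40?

Tree insertion order: [2, 40, 29, 9, 28, 23, 46, 48, 4, 8]
Tree (level-order array): [2, None, 40, 29, 46, 9, None, None, 48, 4, 28, None, None, None, 8, 23]
In a BST, the LCA of p=28, q=40 is the first node v on the
root-to-leaf path with p <= v <= q (go left if both < v, right if both > v).
Walk from root:
  at 2: both 28 and 40 > 2, go right
  at 40: 28 <= 40 <= 40, this is the LCA
LCA = 40


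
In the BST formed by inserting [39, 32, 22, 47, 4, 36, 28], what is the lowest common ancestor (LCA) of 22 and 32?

Tree insertion order: [39, 32, 22, 47, 4, 36, 28]
Tree (level-order array): [39, 32, 47, 22, 36, None, None, 4, 28]
In a BST, the LCA of p=22, q=32 is the first node v on the
root-to-leaf path with p <= v <= q (go left if both < v, right if both > v).
Walk from root:
  at 39: both 22 and 32 < 39, go left
  at 32: 22 <= 32 <= 32, this is the LCA
LCA = 32


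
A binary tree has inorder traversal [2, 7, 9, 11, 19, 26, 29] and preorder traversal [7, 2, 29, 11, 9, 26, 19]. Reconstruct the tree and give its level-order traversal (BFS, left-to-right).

Inorder:  [2, 7, 9, 11, 19, 26, 29]
Preorder: [7, 2, 29, 11, 9, 26, 19]
Algorithm: preorder visits root first, so consume preorder in order;
for each root, split the current inorder slice at that value into
left-subtree inorder and right-subtree inorder, then recurse.
Recursive splits:
  root=7; inorder splits into left=[2], right=[9, 11, 19, 26, 29]
  root=2; inorder splits into left=[], right=[]
  root=29; inorder splits into left=[9, 11, 19, 26], right=[]
  root=11; inorder splits into left=[9], right=[19, 26]
  root=9; inorder splits into left=[], right=[]
  root=26; inorder splits into left=[19], right=[]
  root=19; inorder splits into left=[], right=[]
Reconstructed level-order: [7, 2, 29, 11, 9, 26, 19]


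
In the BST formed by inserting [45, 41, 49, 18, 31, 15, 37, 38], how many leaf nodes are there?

Tree built from: [45, 41, 49, 18, 31, 15, 37, 38]
Tree (level-order array): [45, 41, 49, 18, None, None, None, 15, 31, None, None, None, 37, None, 38]
Rule: A leaf has 0 children.
Per-node child counts:
  node 45: 2 child(ren)
  node 41: 1 child(ren)
  node 18: 2 child(ren)
  node 15: 0 child(ren)
  node 31: 1 child(ren)
  node 37: 1 child(ren)
  node 38: 0 child(ren)
  node 49: 0 child(ren)
Matching nodes: [15, 38, 49]
Count of leaf nodes: 3


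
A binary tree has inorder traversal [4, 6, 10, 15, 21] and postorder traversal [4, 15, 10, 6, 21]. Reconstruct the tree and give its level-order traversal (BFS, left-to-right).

Inorder:   [4, 6, 10, 15, 21]
Postorder: [4, 15, 10, 6, 21]
Algorithm: postorder visits root last, so walk postorder right-to-left;
each value is the root of the current inorder slice — split it at that
value, recurse on the right subtree first, then the left.
Recursive splits:
  root=21; inorder splits into left=[4, 6, 10, 15], right=[]
  root=6; inorder splits into left=[4], right=[10, 15]
  root=10; inorder splits into left=[], right=[15]
  root=15; inorder splits into left=[], right=[]
  root=4; inorder splits into left=[], right=[]
Reconstructed level-order: [21, 6, 4, 10, 15]


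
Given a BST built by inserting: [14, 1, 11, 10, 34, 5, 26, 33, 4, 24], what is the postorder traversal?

Tree insertion order: [14, 1, 11, 10, 34, 5, 26, 33, 4, 24]
Tree (level-order array): [14, 1, 34, None, 11, 26, None, 10, None, 24, 33, 5, None, None, None, None, None, 4]
Postorder traversal: [4, 5, 10, 11, 1, 24, 33, 26, 34, 14]


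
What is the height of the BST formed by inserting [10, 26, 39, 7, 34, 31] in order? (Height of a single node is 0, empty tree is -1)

Insertion order: [10, 26, 39, 7, 34, 31]
Tree (level-order array): [10, 7, 26, None, None, None, 39, 34, None, 31]
Compute height bottom-up (empty subtree = -1):
  height(7) = 1 + max(-1, -1) = 0
  height(31) = 1 + max(-1, -1) = 0
  height(34) = 1 + max(0, -1) = 1
  height(39) = 1 + max(1, -1) = 2
  height(26) = 1 + max(-1, 2) = 3
  height(10) = 1 + max(0, 3) = 4
Height = 4


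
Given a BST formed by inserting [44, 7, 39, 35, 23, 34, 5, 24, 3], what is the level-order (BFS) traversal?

Tree insertion order: [44, 7, 39, 35, 23, 34, 5, 24, 3]
Tree (level-order array): [44, 7, None, 5, 39, 3, None, 35, None, None, None, 23, None, None, 34, 24]
BFS from the root, enqueuing left then right child of each popped node:
  queue [44] -> pop 44, enqueue [7], visited so far: [44]
  queue [7] -> pop 7, enqueue [5, 39], visited so far: [44, 7]
  queue [5, 39] -> pop 5, enqueue [3], visited so far: [44, 7, 5]
  queue [39, 3] -> pop 39, enqueue [35], visited so far: [44, 7, 5, 39]
  queue [3, 35] -> pop 3, enqueue [none], visited so far: [44, 7, 5, 39, 3]
  queue [35] -> pop 35, enqueue [23], visited so far: [44, 7, 5, 39, 3, 35]
  queue [23] -> pop 23, enqueue [34], visited so far: [44, 7, 5, 39, 3, 35, 23]
  queue [34] -> pop 34, enqueue [24], visited so far: [44, 7, 5, 39, 3, 35, 23, 34]
  queue [24] -> pop 24, enqueue [none], visited so far: [44, 7, 5, 39, 3, 35, 23, 34, 24]
Result: [44, 7, 5, 39, 3, 35, 23, 34, 24]


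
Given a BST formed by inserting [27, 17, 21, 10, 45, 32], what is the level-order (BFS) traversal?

Tree insertion order: [27, 17, 21, 10, 45, 32]
Tree (level-order array): [27, 17, 45, 10, 21, 32]
BFS from the root, enqueuing left then right child of each popped node:
  queue [27] -> pop 27, enqueue [17, 45], visited so far: [27]
  queue [17, 45] -> pop 17, enqueue [10, 21], visited so far: [27, 17]
  queue [45, 10, 21] -> pop 45, enqueue [32], visited so far: [27, 17, 45]
  queue [10, 21, 32] -> pop 10, enqueue [none], visited so far: [27, 17, 45, 10]
  queue [21, 32] -> pop 21, enqueue [none], visited so far: [27, 17, 45, 10, 21]
  queue [32] -> pop 32, enqueue [none], visited so far: [27, 17, 45, 10, 21, 32]
Result: [27, 17, 45, 10, 21, 32]


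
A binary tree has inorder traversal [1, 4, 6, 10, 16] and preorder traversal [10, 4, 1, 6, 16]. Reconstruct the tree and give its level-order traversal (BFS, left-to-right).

Inorder:  [1, 4, 6, 10, 16]
Preorder: [10, 4, 1, 6, 16]
Algorithm: preorder visits root first, so consume preorder in order;
for each root, split the current inorder slice at that value into
left-subtree inorder and right-subtree inorder, then recurse.
Recursive splits:
  root=10; inorder splits into left=[1, 4, 6], right=[16]
  root=4; inorder splits into left=[1], right=[6]
  root=1; inorder splits into left=[], right=[]
  root=6; inorder splits into left=[], right=[]
  root=16; inorder splits into left=[], right=[]
Reconstructed level-order: [10, 4, 16, 1, 6]


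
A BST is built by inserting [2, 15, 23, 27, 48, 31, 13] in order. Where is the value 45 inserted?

Starting tree (level order): [2, None, 15, 13, 23, None, None, None, 27, None, 48, 31]
Insertion path: 2 -> 15 -> 23 -> 27 -> 48 -> 31
Result: insert 45 as right child of 31
Final tree (level order): [2, None, 15, 13, 23, None, None, None, 27, None, 48, 31, None, None, 45]


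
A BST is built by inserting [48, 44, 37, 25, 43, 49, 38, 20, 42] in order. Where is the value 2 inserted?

Starting tree (level order): [48, 44, 49, 37, None, None, None, 25, 43, 20, None, 38, None, None, None, None, 42]
Insertion path: 48 -> 44 -> 37 -> 25 -> 20
Result: insert 2 as left child of 20
Final tree (level order): [48, 44, 49, 37, None, None, None, 25, 43, 20, None, 38, None, 2, None, None, 42]


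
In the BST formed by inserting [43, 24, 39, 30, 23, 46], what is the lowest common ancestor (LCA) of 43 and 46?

Tree insertion order: [43, 24, 39, 30, 23, 46]
Tree (level-order array): [43, 24, 46, 23, 39, None, None, None, None, 30]
In a BST, the LCA of p=43, q=46 is the first node v on the
root-to-leaf path with p <= v <= q (go left if both < v, right if both > v).
Walk from root:
  at 43: 43 <= 43 <= 46, this is the LCA
LCA = 43


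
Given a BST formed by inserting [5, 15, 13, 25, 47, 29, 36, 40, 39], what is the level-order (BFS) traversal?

Tree insertion order: [5, 15, 13, 25, 47, 29, 36, 40, 39]
Tree (level-order array): [5, None, 15, 13, 25, None, None, None, 47, 29, None, None, 36, None, 40, 39]
BFS from the root, enqueuing left then right child of each popped node:
  queue [5] -> pop 5, enqueue [15], visited so far: [5]
  queue [15] -> pop 15, enqueue [13, 25], visited so far: [5, 15]
  queue [13, 25] -> pop 13, enqueue [none], visited so far: [5, 15, 13]
  queue [25] -> pop 25, enqueue [47], visited so far: [5, 15, 13, 25]
  queue [47] -> pop 47, enqueue [29], visited so far: [5, 15, 13, 25, 47]
  queue [29] -> pop 29, enqueue [36], visited so far: [5, 15, 13, 25, 47, 29]
  queue [36] -> pop 36, enqueue [40], visited so far: [5, 15, 13, 25, 47, 29, 36]
  queue [40] -> pop 40, enqueue [39], visited so far: [5, 15, 13, 25, 47, 29, 36, 40]
  queue [39] -> pop 39, enqueue [none], visited so far: [5, 15, 13, 25, 47, 29, 36, 40, 39]
Result: [5, 15, 13, 25, 47, 29, 36, 40, 39]


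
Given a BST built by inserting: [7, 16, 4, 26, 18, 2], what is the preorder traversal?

Tree insertion order: [7, 16, 4, 26, 18, 2]
Tree (level-order array): [7, 4, 16, 2, None, None, 26, None, None, 18]
Preorder traversal: [7, 4, 2, 16, 26, 18]


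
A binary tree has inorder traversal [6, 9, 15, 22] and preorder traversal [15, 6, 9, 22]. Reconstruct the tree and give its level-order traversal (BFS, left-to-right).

Inorder:  [6, 9, 15, 22]
Preorder: [15, 6, 9, 22]
Algorithm: preorder visits root first, so consume preorder in order;
for each root, split the current inorder slice at that value into
left-subtree inorder and right-subtree inorder, then recurse.
Recursive splits:
  root=15; inorder splits into left=[6, 9], right=[22]
  root=6; inorder splits into left=[], right=[9]
  root=9; inorder splits into left=[], right=[]
  root=22; inorder splits into left=[], right=[]
Reconstructed level-order: [15, 6, 22, 9]


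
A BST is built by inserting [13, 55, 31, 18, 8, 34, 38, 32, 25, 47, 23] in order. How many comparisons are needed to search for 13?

Search path for 13: 13
Found: True
Comparisons: 1


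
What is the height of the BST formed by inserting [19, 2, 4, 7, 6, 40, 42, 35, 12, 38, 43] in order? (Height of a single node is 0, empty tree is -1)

Insertion order: [19, 2, 4, 7, 6, 40, 42, 35, 12, 38, 43]
Tree (level-order array): [19, 2, 40, None, 4, 35, 42, None, 7, None, 38, None, 43, 6, 12]
Compute height bottom-up (empty subtree = -1):
  height(6) = 1 + max(-1, -1) = 0
  height(12) = 1 + max(-1, -1) = 0
  height(7) = 1 + max(0, 0) = 1
  height(4) = 1 + max(-1, 1) = 2
  height(2) = 1 + max(-1, 2) = 3
  height(38) = 1 + max(-1, -1) = 0
  height(35) = 1 + max(-1, 0) = 1
  height(43) = 1 + max(-1, -1) = 0
  height(42) = 1 + max(-1, 0) = 1
  height(40) = 1 + max(1, 1) = 2
  height(19) = 1 + max(3, 2) = 4
Height = 4


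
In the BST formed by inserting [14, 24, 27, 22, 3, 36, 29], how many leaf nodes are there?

Tree built from: [14, 24, 27, 22, 3, 36, 29]
Tree (level-order array): [14, 3, 24, None, None, 22, 27, None, None, None, 36, 29]
Rule: A leaf has 0 children.
Per-node child counts:
  node 14: 2 child(ren)
  node 3: 0 child(ren)
  node 24: 2 child(ren)
  node 22: 0 child(ren)
  node 27: 1 child(ren)
  node 36: 1 child(ren)
  node 29: 0 child(ren)
Matching nodes: [3, 22, 29]
Count of leaf nodes: 3


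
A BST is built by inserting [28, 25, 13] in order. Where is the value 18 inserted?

Starting tree (level order): [28, 25, None, 13]
Insertion path: 28 -> 25 -> 13
Result: insert 18 as right child of 13
Final tree (level order): [28, 25, None, 13, None, None, 18]


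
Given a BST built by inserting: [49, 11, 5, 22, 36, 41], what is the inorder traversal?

Tree insertion order: [49, 11, 5, 22, 36, 41]
Tree (level-order array): [49, 11, None, 5, 22, None, None, None, 36, None, 41]
Inorder traversal: [5, 11, 22, 36, 41, 49]


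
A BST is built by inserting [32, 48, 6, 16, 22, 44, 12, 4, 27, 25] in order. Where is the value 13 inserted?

Starting tree (level order): [32, 6, 48, 4, 16, 44, None, None, None, 12, 22, None, None, None, None, None, 27, 25]
Insertion path: 32 -> 6 -> 16 -> 12
Result: insert 13 as right child of 12
Final tree (level order): [32, 6, 48, 4, 16, 44, None, None, None, 12, 22, None, None, None, 13, None, 27, None, None, 25]


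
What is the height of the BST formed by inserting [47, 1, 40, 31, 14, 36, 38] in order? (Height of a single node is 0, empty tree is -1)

Insertion order: [47, 1, 40, 31, 14, 36, 38]
Tree (level-order array): [47, 1, None, None, 40, 31, None, 14, 36, None, None, None, 38]
Compute height bottom-up (empty subtree = -1):
  height(14) = 1 + max(-1, -1) = 0
  height(38) = 1 + max(-1, -1) = 0
  height(36) = 1 + max(-1, 0) = 1
  height(31) = 1 + max(0, 1) = 2
  height(40) = 1 + max(2, -1) = 3
  height(1) = 1 + max(-1, 3) = 4
  height(47) = 1 + max(4, -1) = 5
Height = 5


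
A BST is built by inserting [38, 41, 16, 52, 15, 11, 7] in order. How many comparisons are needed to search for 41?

Search path for 41: 38 -> 41
Found: True
Comparisons: 2


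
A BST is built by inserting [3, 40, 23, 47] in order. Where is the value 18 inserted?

Starting tree (level order): [3, None, 40, 23, 47]
Insertion path: 3 -> 40 -> 23
Result: insert 18 as left child of 23
Final tree (level order): [3, None, 40, 23, 47, 18]


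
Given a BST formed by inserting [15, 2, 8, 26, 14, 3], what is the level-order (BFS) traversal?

Tree insertion order: [15, 2, 8, 26, 14, 3]
Tree (level-order array): [15, 2, 26, None, 8, None, None, 3, 14]
BFS from the root, enqueuing left then right child of each popped node:
  queue [15] -> pop 15, enqueue [2, 26], visited so far: [15]
  queue [2, 26] -> pop 2, enqueue [8], visited so far: [15, 2]
  queue [26, 8] -> pop 26, enqueue [none], visited so far: [15, 2, 26]
  queue [8] -> pop 8, enqueue [3, 14], visited so far: [15, 2, 26, 8]
  queue [3, 14] -> pop 3, enqueue [none], visited so far: [15, 2, 26, 8, 3]
  queue [14] -> pop 14, enqueue [none], visited so far: [15, 2, 26, 8, 3, 14]
Result: [15, 2, 26, 8, 3, 14]


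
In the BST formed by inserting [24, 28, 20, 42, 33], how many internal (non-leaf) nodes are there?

Tree built from: [24, 28, 20, 42, 33]
Tree (level-order array): [24, 20, 28, None, None, None, 42, 33]
Rule: An internal node has at least one child.
Per-node child counts:
  node 24: 2 child(ren)
  node 20: 0 child(ren)
  node 28: 1 child(ren)
  node 42: 1 child(ren)
  node 33: 0 child(ren)
Matching nodes: [24, 28, 42]
Count of internal (non-leaf) nodes: 3


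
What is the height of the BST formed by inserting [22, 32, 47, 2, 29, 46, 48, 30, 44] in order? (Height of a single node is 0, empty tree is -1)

Insertion order: [22, 32, 47, 2, 29, 46, 48, 30, 44]
Tree (level-order array): [22, 2, 32, None, None, 29, 47, None, 30, 46, 48, None, None, 44]
Compute height bottom-up (empty subtree = -1):
  height(2) = 1 + max(-1, -1) = 0
  height(30) = 1 + max(-1, -1) = 0
  height(29) = 1 + max(-1, 0) = 1
  height(44) = 1 + max(-1, -1) = 0
  height(46) = 1 + max(0, -1) = 1
  height(48) = 1 + max(-1, -1) = 0
  height(47) = 1 + max(1, 0) = 2
  height(32) = 1 + max(1, 2) = 3
  height(22) = 1 + max(0, 3) = 4
Height = 4


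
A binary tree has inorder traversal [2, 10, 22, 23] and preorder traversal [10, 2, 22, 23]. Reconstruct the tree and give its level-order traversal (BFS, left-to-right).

Inorder:  [2, 10, 22, 23]
Preorder: [10, 2, 22, 23]
Algorithm: preorder visits root first, so consume preorder in order;
for each root, split the current inorder slice at that value into
left-subtree inorder and right-subtree inorder, then recurse.
Recursive splits:
  root=10; inorder splits into left=[2], right=[22, 23]
  root=2; inorder splits into left=[], right=[]
  root=22; inorder splits into left=[], right=[23]
  root=23; inorder splits into left=[], right=[]
Reconstructed level-order: [10, 2, 22, 23]


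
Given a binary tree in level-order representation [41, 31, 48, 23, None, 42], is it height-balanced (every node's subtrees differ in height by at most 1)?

Tree (level-order array): [41, 31, 48, 23, None, 42]
Definition: a tree is height-balanced if, at every node, |h(left) - h(right)| <= 1 (empty subtree has height -1).
Bottom-up per-node check:
  node 23: h_left=-1, h_right=-1, diff=0 [OK], height=0
  node 31: h_left=0, h_right=-1, diff=1 [OK], height=1
  node 42: h_left=-1, h_right=-1, diff=0 [OK], height=0
  node 48: h_left=0, h_right=-1, diff=1 [OK], height=1
  node 41: h_left=1, h_right=1, diff=0 [OK], height=2
All nodes satisfy the balance condition.
Result: Balanced


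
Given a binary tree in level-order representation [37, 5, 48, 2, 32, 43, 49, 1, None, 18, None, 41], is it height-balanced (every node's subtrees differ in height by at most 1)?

Tree (level-order array): [37, 5, 48, 2, 32, 43, 49, 1, None, 18, None, 41]
Definition: a tree is height-balanced if, at every node, |h(left) - h(right)| <= 1 (empty subtree has height -1).
Bottom-up per-node check:
  node 1: h_left=-1, h_right=-1, diff=0 [OK], height=0
  node 2: h_left=0, h_right=-1, diff=1 [OK], height=1
  node 18: h_left=-1, h_right=-1, diff=0 [OK], height=0
  node 32: h_left=0, h_right=-1, diff=1 [OK], height=1
  node 5: h_left=1, h_right=1, diff=0 [OK], height=2
  node 41: h_left=-1, h_right=-1, diff=0 [OK], height=0
  node 43: h_left=0, h_right=-1, diff=1 [OK], height=1
  node 49: h_left=-1, h_right=-1, diff=0 [OK], height=0
  node 48: h_left=1, h_right=0, diff=1 [OK], height=2
  node 37: h_left=2, h_right=2, diff=0 [OK], height=3
All nodes satisfy the balance condition.
Result: Balanced


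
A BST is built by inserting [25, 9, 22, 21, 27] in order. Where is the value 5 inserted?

Starting tree (level order): [25, 9, 27, None, 22, None, None, 21]
Insertion path: 25 -> 9
Result: insert 5 as left child of 9
Final tree (level order): [25, 9, 27, 5, 22, None, None, None, None, 21]


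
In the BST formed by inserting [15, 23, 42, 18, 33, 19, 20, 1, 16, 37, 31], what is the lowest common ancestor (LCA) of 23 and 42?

Tree insertion order: [15, 23, 42, 18, 33, 19, 20, 1, 16, 37, 31]
Tree (level-order array): [15, 1, 23, None, None, 18, 42, 16, 19, 33, None, None, None, None, 20, 31, 37]
In a BST, the LCA of p=23, q=42 is the first node v on the
root-to-leaf path with p <= v <= q (go left if both < v, right if both > v).
Walk from root:
  at 15: both 23 and 42 > 15, go right
  at 23: 23 <= 23 <= 42, this is the LCA
LCA = 23


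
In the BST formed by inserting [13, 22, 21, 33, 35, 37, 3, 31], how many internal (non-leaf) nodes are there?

Tree built from: [13, 22, 21, 33, 35, 37, 3, 31]
Tree (level-order array): [13, 3, 22, None, None, 21, 33, None, None, 31, 35, None, None, None, 37]
Rule: An internal node has at least one child.
Per-node child counts:
  node 13: 2 child(ren)
  node 3: 0 child(ren)
  node 22: 2 child(ren)
  node 21: 0 child(ren)
  node 33: 2 child(ren)
  node 31: 0 child(ren)
  node 35: 1 child(ren)
  node 37: 0 child(ren)
Matching nodes: [13, 22, 33, 35]
Count of internal (non-leaf) nodes: 4


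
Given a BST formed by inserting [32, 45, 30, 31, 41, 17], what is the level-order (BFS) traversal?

Tree insertion order: [32, 45, 30, 31, 41, 17]
Tree (level-order array): [32, 30, 45, 17, 31, 41]
BFS from the root, enqueuing left then right child of each popped node:
  queue [32] -> pop 32, enqueue [30, 45], visited so far: [32]
  queue [30, 45] -> pop 30, enqueue [17, 31], visited so far: [32, 30]
  queue [45, 17, 31] -> pop 45, enqueue [41], visited so far: [32, 30, 45]
  queue [17, 31, 41] -> pop 17, enqueue [none], visited so far: [32, 30, 45, 17]
  queue [31, 41] -> pop 31, enqueue [none], visited so far: [32, 30, 45, 17, 31]
  queue [41] -> pop 41, enqueue [none], visited so far: [32, 30, 45, 17, 31, 41]
Result: [32, 30, 45, 17, 31, 41]


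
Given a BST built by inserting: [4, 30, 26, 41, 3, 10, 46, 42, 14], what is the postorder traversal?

Tree insertion order: [4, 30, 26, 41, 3, 10, 46, 42, 14]
Tree (level-order array): [4, 3, 30, None, None, 26, 41, 10, None, None, 46, None, 14, 42]
Postorder traversal: [3, 14, 10, 26, 42, 46, 41, 30, 4]


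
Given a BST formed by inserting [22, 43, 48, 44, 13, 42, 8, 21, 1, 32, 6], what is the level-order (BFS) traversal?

Tree insertion order: [22, 43, 48, 44, 13, 42, 8, 21, 1, 32, 6]
Tree (level-order array): [22, 13, 43, 8, 21, 42, 48, 1, None, None, None, 32, None, 44, None, None, 6]
BFS from the root, enqueuing left then right child of each popped node:
  queue [22] -> pop 22, enqueue [13, 43], visited so far: [22]
  queue [13, 43] -> pop 13, enqueue [8, 21], visited so far: [22, 13]
  queue [43, 8, 21] -> pop 43, enqueue [42, 48], visited so far: [22, 13, 43]
  queue [8, 21, 42, 48] -> pop 8, enqueue [1], visited so far: [22, 13, 43, 8]
  queue [21, 42, 48, 1] -> pop 21, enqueue [none], visited so far: [22, 13, 43, 8, 21]
  queue [42, 48, 1] -> pop 42, enqueue [32], visited so far: [22, 13, 43, 8, 21, 42]
  queue [48, 1, 32] -> pop 48, enqueue [44], visited so far: [22, 13, 43, 8, 21, 42, 48]
  queue [1, 32, 44] -> pop 1, enqueue [6], visited so far: [22, 13, 43, 8, 21, 42, 48, 1]
  queue [32, 44, 6] -> pop 32, enqueue [none], visited so far: [22, 13, 43, 8, 21, 42, 48, 1, 32]
  queue [44, 6] -> pop 44, enqueue [none], visited so far: [22, 13, 43, 8, 21, 42, 48, 1, 32, 44]
  queue [6] -> pop 6, enqueue [none], visited so far: [22, 13, 43, 8, 21, 42, 48, 1, 32, 44, 6]
Result: [22, 13, 43, 8, 21, 42, 48, 1, 32, 44, 6]


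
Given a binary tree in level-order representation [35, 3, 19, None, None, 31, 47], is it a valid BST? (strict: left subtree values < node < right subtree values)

Level-order array: [35, 3, 19, None, None, 31, 47]
Validate using subtree bounds (lo, hi): at each node, require lo < value < hi,
then recurse left with hi=value and right with lo=value.
Preorder trace (stopping at first violation):
  at node 35 with bounds (-inf, +inf): OK
  at node 3 with bounds (-inf, 35): OK
  at node 19 with bounds (35, +inf): VIOLATION
Node 19 violates its bound: not (35 < 19 < +inf).
Result: Not a valid BST


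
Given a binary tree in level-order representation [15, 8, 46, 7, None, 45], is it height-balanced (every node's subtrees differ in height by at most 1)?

Tree (level-order array): [15, 8, 46, 7, None, 45]
Definition: a tree is height-balanced if, at every node, |h(left) - h(right)| <= 1 (empty subtree has height -1).
Bottom-up per-node check:
  node 7: h_left=-1, h_right=-1, diff=0 [OK], height=0
  node 8: h_left=0, h_right=-1, diff=1 [OK], height=1
  node 45: h_left=-1, h_right=-1, diff=0 [OK], height=0
  node 46: h_left=0, h_right=-1, diff=1 [OK], height=1
  node 15: h_left=1, h_right=1, diff=0 [OK], height=2
All nodes satisfy the balance condition.
Result: Balanced


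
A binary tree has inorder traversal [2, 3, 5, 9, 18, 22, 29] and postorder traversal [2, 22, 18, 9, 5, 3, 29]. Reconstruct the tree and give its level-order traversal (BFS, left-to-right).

Inorder:   [2, 3, 5, 9, 18, 22, 29]
Postorder: [2, 22, 18, 9, 5, 3, 29]
Algorithm: postorder visits root last, so walk postorder right-to-left;
each value is the root of the current inorder slice — split it at that
value, recurse on the right subtree first, then the left.
Recursive splits:
  root=29; inorder splits into left=[2, 3, 5, 9, 18, 22], right=[]
  root=3; inorder splits into left=[2], right=[5, 9, 18, 22]
  root=5; inorder splits into left=[], right=[9, 18, 22]
  root=9; inorder splits into left=[], right=[18, 22]
  root=18; inorder splits into left=[], right=[22]
  root=22; inorder splits into left=[], right=[]
  root=2; inorder splits into left=[], right=[]
Reconstructed level-order: [29, 3, 2, 5, 9, 18, 22]


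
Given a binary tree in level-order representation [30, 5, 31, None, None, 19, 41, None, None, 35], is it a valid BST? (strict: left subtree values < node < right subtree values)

Level-order array: [30, 5, 31, None, None, 19, 41, None, None, 35]
Validate using subtree bounds (lo, hi): at each node, require lo < value < hi,
then recurse left with hi=value and right with lo=value.
Preorder trace (stopping at first violation):
  at node 30 with bounds (-inf, +inf): OK
  at node 5 with bounds (-inf, 30): OK
  at node 31 with bounds (30, +inf): OK
  at node 19 with bounds (30, 31): VIOLATION
Node 19 violates its bound: not (30 < 19 < 31).
Result: Not a valid BST


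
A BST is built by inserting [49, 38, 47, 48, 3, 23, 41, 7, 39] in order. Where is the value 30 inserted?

Starting tree (level order): [49, 38, None, 3, 47, None, 23, 41, 48, 7, None, 39]
Insertion path: 49 -> 38 -> 3 -> 23
Result: insert 30 as right child of 23
Final tree (level order): [49, 38, None, 3, 47, None, 23, 41, 48, 7, 30, 39]


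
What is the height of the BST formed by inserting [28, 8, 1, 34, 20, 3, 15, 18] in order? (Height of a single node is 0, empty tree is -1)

Insertion order: [28, 8, 1, 34, 20, 3, 15, 18]
Tree (level-order array): [28, 8, 34, 1, 20, None, None, None, 3, 15, None, None, None, None, 18]
Compute height bottom-up (empty subtree = -1):
  height(3) = 1 + max(-1, -1) = 0
  height(1) = 1 + max(-1, 0) = 1
  height(18) = 1 + max(-1, -1) = 0
  height(15) = 1 + max(-1, 0) = 1
  height(20) = 1 + max(1, -1) = 2
  height(8) = 1 + max(1, 2) = 3
  height(34) = 1 + max(-1, -1) = 0
  height(28) = 1 + max(3, 0) = 4
Height = 4


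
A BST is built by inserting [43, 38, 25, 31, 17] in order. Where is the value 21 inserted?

Starting tree (level order): [43, 38, None, 25, None, 17, 31]
Insertion path: 43 -> 38 -> 25 -> 17
Result: insert 21 as right child of 17
Final tree (level order): [43, 38, None, 25, None, 17, 31, None, 21]
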